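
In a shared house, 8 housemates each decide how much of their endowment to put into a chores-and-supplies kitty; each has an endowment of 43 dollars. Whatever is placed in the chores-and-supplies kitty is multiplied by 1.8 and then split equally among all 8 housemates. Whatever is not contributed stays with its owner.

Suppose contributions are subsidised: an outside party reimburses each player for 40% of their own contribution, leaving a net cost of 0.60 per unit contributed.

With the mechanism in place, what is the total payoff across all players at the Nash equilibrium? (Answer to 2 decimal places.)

With the mechanism, a contributed unit returns (1.8/8) / 0.60 = 0.3750 per unit of net cost — still below 1 — so contributing 0 remains dominant for every player.
Everyone keeps their endowment and the group total is 8 × 43 = 344.

344.00 dollars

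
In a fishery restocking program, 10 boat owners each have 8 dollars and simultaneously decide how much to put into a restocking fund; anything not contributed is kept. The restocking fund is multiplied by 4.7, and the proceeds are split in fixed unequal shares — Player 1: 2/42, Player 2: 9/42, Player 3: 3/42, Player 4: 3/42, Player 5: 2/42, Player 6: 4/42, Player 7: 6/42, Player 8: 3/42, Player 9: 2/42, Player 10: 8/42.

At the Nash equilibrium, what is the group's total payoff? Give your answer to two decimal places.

Player j's private return per contributed unit is 4.7 × (j's share). Contributing is weakly dominant for j when that share is at least 1/4.7 = 0.2128, and contributing 0 is dominant otherwise.
Only Player 2 (9/42) clears that bar, contributing 8; the remaining 9 contribute 0. Total contributed: 8.
The restocking fund pays out 4.7 × 8 = 37.60 in total (split across the unequal shares, but the aggregate is all that matters for the group sum).
The 9 free-riders keep 8 each, adding 72. Group total = 72 + 37.60 = 109.60.

109.60 dollars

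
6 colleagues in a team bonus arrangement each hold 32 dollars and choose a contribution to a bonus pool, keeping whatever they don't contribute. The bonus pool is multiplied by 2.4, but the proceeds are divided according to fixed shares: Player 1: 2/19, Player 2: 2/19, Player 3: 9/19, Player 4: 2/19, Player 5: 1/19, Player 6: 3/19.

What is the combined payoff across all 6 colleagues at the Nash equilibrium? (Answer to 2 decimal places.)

For player j, contributing a unit is worthwhile iff 2.4 × (j's share) ≥ 1, i.e. iff j's share is at least 0.4167.
Only Player 3 (9/19) clears that bar, contributing 32; the remaining 5 contribute 0. Total contributed: 32.
The bonus pool pays out 2.4 × 32 = 76.80 in total (split across the unequal shares, but the aggregate is all that matters for the group sum).
The 5 free-riders keep 32 each, adding 160. Group total = 160 + 76.80 = 236.80.

236.80 dollars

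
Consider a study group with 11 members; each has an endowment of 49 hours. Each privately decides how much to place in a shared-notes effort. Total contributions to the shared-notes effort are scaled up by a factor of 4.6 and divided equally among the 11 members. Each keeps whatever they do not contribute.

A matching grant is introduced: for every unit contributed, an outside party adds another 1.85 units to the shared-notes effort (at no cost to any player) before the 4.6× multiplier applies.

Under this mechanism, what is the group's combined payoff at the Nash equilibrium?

7066.29 hours

The effective private return per unit is now 4.6 × 2.85 / 11 = 1.1918 > 1, so every player's dominant strategy flips to full contribution.
At the Nash equilibrium everyone contributes 49. Group total payoff = 4.6 × 2.85 × 539 = 7066.29.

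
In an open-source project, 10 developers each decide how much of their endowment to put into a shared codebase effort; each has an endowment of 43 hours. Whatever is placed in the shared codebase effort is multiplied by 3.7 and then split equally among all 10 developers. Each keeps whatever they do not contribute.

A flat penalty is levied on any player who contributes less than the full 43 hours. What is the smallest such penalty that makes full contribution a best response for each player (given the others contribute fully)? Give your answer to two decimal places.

27.09 hours

Given the others contribute fully, the best deviation is to contribute 0 (any partial contribution still incurs the fine and gives up units whose private return 0.3700 is below 1).
Deviating from 43 to 0 saves 43 hours but forfeits the deviator's share of the drop in the shared codebase effort: 3.7/10 × 43 = 15.91.
So the deviation gain is 43 − 15.91 = 27.09, and the fine must be at least 27.09 hours to wipe it out.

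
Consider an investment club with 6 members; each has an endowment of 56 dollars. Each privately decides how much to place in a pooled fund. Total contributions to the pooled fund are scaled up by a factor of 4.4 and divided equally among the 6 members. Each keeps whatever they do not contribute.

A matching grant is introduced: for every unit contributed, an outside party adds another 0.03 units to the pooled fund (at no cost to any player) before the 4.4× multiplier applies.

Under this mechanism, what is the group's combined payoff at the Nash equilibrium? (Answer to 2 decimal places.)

336.00 dollars

The effective private return is 4.4 × 1.03 / 6 = 0.7553, which is still under 1, so the mechanism doesn't change anyone's dominant strategy: zero contribution.
Everyone keeps their endowment and the group total is 6 × 56 = 336.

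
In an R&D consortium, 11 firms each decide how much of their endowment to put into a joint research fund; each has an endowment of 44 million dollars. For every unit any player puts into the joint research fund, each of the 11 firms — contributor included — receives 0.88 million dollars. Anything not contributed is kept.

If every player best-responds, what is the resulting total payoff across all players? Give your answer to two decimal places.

The private return per contributed unit is 0.88 < 1, so contributing 0 is dominant for every player. At the Nash equilibrium everyone keeps their 44, and the group total is 11 × 44 = 484.

484.00 million dollars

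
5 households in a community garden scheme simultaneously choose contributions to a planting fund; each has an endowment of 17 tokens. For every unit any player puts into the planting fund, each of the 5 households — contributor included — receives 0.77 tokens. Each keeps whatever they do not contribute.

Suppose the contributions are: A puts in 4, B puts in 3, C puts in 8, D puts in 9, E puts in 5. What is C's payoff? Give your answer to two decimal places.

Total contributed: 4 + 3 + 8 + 9 + 5 = 29.
Each receives 0.77 × 29 = 22.33 from the planting fund.
C keeps 17 − 8 = 9, so C's payoff is 9 + 22.33 = 31.33.

31.33 tokens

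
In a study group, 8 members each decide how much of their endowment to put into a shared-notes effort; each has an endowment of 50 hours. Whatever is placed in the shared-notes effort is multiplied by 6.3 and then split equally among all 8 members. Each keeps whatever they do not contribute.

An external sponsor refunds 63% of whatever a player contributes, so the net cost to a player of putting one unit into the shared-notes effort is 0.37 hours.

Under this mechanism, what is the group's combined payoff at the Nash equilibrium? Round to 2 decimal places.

Under the mechanism each unit contributed yields (6.3/8) / 0.37 = 2.1284 back to its contributor per unit of net cost, which exceeds 1, making full contribution the dominant choice for everyone.
At the Nash equilibrium everyone contributes 50. Group total payoff = 8 × (50 × 0.63 + 6.3 × 50) = 2772.00.

2772.00 hours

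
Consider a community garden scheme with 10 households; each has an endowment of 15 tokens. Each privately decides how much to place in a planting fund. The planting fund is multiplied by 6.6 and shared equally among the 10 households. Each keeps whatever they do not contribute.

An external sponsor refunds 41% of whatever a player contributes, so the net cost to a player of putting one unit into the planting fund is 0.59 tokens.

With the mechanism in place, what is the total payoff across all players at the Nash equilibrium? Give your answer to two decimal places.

1051.50 tokens

The effective private return per unit is now (6.6/10) / 0.59 = 1.1186 > 1, so every player's dominant strategy flips to full contribution.
At the Nash equilibrium everyone contributes 15. Group total payoff = 10 × (15 × 0.41 + 6.6 × 15) = 1051.50.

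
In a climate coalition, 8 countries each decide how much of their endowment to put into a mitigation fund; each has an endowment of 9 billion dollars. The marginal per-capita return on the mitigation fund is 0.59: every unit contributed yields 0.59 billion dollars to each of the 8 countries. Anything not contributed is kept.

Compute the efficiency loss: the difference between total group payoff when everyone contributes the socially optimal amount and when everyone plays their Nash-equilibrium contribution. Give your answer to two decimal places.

267.84 billion dollars

The private return per contributed unit is 0.59 < 1, so contributing 0 is dominant for every player. At the Nash equilibrium everyone keeps their 9, and the group total is 8 × 9 = 72.
Each contributed unit returns 4.720 to the group as a whole (0.59 to each of 8 players), which exceeds 1, so the social optimum is full contribution: group total = 4.720 × 72 = 339.84.
Efficiency loss = 339.84 − 72 = 267.84.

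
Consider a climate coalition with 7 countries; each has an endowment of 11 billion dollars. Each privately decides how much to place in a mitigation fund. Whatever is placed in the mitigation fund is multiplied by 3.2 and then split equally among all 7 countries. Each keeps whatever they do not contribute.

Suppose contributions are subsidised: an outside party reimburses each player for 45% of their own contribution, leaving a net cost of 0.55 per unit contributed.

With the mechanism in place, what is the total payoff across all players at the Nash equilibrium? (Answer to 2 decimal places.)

With the mechanism, a contributed unit returns (3.2/7) / 0.55 = 0.8312 per unit of net cost — still below 1 — so contributing 0 remains dominant for every player.
At the Nash equilibrium no one contributes; group total payoff = 7 × 11 = 77.

77.00 billion dollars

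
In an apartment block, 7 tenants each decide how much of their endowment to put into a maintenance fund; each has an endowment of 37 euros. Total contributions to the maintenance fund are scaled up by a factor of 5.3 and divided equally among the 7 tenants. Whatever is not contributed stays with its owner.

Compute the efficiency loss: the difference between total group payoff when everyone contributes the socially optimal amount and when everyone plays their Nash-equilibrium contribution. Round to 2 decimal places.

Each contributed unit returns 5.3/7 = 0.7571 to its contributor — below 1 — so contributing 0 is dominant for every player. At the Nash equilibrium everyone keeps their 37, and the group total is 7 × 37 = 259.
Each contributed unit returns 5.300 to the group as a whole (0.7571 to each of 7 players), which exceeds 1, so the social optimum is full contribution: group total = 5.300 × 259 = 1372.70.
Efficiency loss = 1372.70 − 259 = 1113.70.

1113.70 euros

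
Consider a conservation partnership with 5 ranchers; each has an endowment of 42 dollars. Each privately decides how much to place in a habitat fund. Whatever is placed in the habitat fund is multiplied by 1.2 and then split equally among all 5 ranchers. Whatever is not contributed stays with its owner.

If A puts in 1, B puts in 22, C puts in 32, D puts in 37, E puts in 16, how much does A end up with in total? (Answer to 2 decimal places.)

66.92 dollars

Total contributed: 1 + 22 + 32 + 37 + 16 = 108.
Each receives 1.2 × 108 / 5 = 25.92 from the habitat fund.
A keeps 42 − 1 = 41, so A's payoff is 41 + 25.92 = 66.92.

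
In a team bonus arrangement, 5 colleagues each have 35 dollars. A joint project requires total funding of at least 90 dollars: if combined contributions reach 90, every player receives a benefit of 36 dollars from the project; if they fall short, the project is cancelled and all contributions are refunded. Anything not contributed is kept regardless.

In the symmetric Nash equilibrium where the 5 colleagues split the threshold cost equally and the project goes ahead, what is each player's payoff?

Equal share of the threshold: 90/5 = 18.
At this profile no one gains by cutting their contribution: any cut drops the total below 90, the project is cancelled, contributions are refunded, and the deviator ends with 35, which is less than 35 − 18 + 36 = 53. Contributing more than 18 just wastes the excess. So contributing exactly 18 is a best response.
Each player's payoff: 35 − 18 + 36 = 53.

53 dollars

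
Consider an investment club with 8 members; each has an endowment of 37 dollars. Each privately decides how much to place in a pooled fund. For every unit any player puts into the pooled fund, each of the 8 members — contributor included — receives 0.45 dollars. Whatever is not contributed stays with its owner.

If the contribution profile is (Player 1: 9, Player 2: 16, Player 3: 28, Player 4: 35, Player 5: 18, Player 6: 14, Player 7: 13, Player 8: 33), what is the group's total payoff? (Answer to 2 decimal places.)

727.60 dollars

Total contributed: 9 + 16 + 28 + 35 + 18 + 14 + 13 + 33 = 166; total kept: 8 × 37 − 166 = 130.
The pooled fund pays out 0.45 × 8 × 166 = 597.60 in aggregate.
Group total = 130 + 597.60 = 727.60.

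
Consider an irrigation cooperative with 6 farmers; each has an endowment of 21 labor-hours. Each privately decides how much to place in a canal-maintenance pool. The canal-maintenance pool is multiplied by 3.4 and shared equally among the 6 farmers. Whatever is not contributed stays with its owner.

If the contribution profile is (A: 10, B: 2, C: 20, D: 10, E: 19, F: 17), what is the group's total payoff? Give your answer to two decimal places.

313.20 labor-hours

Total contributed: 10 + 2 + 20 + 10 + 19 + 17 = 78; total kept: 6 × 21 − 78 = 48.
The canal-maintenance pool pays out 3.4 × 78 = 265.20 in aggregate.
Group total = 48 + 265.20 = 313.20.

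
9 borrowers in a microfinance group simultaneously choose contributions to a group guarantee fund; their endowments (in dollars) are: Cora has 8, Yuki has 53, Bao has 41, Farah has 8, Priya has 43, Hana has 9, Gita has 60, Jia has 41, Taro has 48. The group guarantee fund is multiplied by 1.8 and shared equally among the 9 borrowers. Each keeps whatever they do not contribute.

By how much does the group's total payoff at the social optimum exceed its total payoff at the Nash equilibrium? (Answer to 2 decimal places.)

The private return per contributed unit is 1.8/9 = 0.2000 < 1 for every player regardless of endowment, so the Nash equilibrium is zero contribution and the group total is Σ E_j = 8 + 53 + 41 + 8 + 43 + 9 + 60 + 41 + 48 = 311.
Each contributed unit returns 1.800 to the group, so the social optimum is full contribution by everyone: group total = 1.800 × 311 = 559.80.
Efficiency loss = (1.800 − 1) × 311 = 248.80.

248.80 dollars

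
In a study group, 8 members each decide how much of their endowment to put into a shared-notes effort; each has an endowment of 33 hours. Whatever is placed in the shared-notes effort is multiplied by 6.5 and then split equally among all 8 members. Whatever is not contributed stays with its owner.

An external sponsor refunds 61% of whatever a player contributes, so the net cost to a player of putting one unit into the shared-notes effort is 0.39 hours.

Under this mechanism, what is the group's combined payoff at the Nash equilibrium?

The effective private return per unit is now (6.5/8) / 0.39 = 2.0833 > 1, so every player's dominant strategy flips to full contribution.
So the Nash equilibrium is full contribution by all 8; the group earns 8 × (33 × 0.61 + 6.5 × 33) = 1877.04.

1877.04 hours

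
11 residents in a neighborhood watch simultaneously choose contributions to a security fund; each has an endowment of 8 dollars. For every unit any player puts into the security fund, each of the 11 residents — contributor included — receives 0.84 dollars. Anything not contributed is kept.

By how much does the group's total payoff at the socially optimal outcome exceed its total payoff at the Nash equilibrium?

725.12 dollars

The private return per contributed unit is 0.84 < 1, so contributing 0 is dominant for every player. At the Nash equilibrium everyone keeps their 8, and the group total is 11 × 8 = 88.
Each contributed unit returns 9.240 to the group as a whole (0.84 to each of 11 players), which exceeds 1, so the social optimum is full contribution: group total = 9.240 × 88 = 813.12.
Efficiency loss = 813.12 − 88 = 725.12.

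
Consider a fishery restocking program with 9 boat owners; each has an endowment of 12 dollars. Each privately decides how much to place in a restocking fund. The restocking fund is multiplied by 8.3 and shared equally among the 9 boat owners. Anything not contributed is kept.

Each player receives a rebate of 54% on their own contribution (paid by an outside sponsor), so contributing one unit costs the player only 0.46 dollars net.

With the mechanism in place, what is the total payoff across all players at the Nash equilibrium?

With the mechanism, a contributed unit returns (8.3/9) / 0.46 = 2.0048 per unit of net cost to the contributor — now above 1 — so contributing fully is weakly dominant for every player.
At the Nash equilibrium everyone contributes 12. Group total payoff = 9 × (12 × 0.54 + 8.3 × 12) = 954.72.

954.72 dollars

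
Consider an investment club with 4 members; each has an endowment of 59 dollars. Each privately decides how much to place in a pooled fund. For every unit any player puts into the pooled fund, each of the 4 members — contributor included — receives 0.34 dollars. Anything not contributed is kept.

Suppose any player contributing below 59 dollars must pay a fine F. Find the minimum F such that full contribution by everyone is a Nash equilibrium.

38.94 dollars

Given the others contribute fully, the best deviation is to contribute 0 (any partial contribution still incurs the fine and gives up units whose private return 0.34 is below 1).
Deviating from 59 to 0 saves 59 dollars but forfeits the deviator's share of the drop in the pooled fund: 0.34 × 59 = 20.06.
So the deviation gain is 59 − 20.06 = 38.94, and the fine must be at least 38.94 dollars to wipe it out.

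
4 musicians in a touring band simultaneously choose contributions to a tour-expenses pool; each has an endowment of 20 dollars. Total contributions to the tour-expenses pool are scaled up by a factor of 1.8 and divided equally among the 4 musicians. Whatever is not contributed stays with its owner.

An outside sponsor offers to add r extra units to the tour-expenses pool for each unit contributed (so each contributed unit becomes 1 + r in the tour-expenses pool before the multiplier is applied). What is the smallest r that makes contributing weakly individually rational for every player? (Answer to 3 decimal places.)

With matching at rate r, one contributed unit becomes (1 + r) in the tour-expenses pool and returns 1.8 × (1 + r) / 4 to the contributor.
Setting this equal to 1: 1 + r = 4/1.8 = 2.2222.
So the minimum matching rate is r = 2.2222 − 1 = 1.222.

1.222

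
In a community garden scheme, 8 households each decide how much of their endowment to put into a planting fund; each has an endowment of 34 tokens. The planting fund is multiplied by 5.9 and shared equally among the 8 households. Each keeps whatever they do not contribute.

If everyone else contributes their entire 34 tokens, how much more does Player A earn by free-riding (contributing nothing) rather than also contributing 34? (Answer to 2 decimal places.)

8.93 tokens

Switching from a contribution of 34 to 0 lets Player A keep an extra 34 tokens, but lowers the planting fund by 34, which costs Player A their own share of that drop: 5.9/8 × 34 = 25.07.
Net gain = 34 − 25.07 = 8.93. The private return per contributed unit (0.7375) is below 1, so free-riding is indeed the best response regardless of what the others do.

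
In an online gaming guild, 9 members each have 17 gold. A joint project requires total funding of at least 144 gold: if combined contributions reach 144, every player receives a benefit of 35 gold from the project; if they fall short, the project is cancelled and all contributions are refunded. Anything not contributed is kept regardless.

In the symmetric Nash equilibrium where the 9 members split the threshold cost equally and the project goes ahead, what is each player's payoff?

Equal share of the threshold: 144/9 = 16.
At this profile no one gains by cutting their contribution: any cut drops the total below 144, the project is cancelled, contributions are refunded, and the deviator ends with 17, which is less than 17 − 16 + 35 = 36. Contributing more than 16 just wastes the excess. So contributing exactly 16 is a best response.
Each player's payoff: 17 − 16 + 35 = 36.

36 gold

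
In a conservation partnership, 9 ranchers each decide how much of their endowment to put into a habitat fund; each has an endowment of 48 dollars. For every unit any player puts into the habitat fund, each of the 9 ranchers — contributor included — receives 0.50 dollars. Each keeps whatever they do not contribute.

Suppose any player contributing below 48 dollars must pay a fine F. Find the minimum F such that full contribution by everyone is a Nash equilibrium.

Given the others contribute fully, the best deviation is to contribute 0 (any partial contribution still incurs the fine and gives up units whose private return 0.50 is below 1).
Deviating from 48 to 0 saves 48 dollars but forfeits the deviator's share of the drop in the habitat fund: 0.50 × 48 = 24.00.
So the deviation gain is 48 − 24.00 = 24.00, and the fine must be at least 24.00 dollars to wipe it out.

24.00 dollars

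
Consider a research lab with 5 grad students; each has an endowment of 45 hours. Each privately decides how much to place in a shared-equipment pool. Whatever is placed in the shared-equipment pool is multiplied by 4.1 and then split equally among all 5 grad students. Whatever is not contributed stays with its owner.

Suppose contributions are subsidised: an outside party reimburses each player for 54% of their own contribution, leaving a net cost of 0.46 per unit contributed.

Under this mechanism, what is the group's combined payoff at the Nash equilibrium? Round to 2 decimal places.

1044.00 hours

The effective private return per unit is now (4.1/5) / 0.46 = 1.7826 > 1, so every player's dominant strategy flips to full contribution.
At the Nash equilibrium everyone contributes 45. Group total payoff = 5 × (45 × 0.54 + 4.1 × 45) = 1044.00.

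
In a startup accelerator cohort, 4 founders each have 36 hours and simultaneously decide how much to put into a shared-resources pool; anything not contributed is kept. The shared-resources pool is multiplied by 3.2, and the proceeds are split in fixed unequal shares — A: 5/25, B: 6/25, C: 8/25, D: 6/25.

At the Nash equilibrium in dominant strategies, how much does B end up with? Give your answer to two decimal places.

63.65 hours

Each unit j contributes comes back to j as 3.2 × (j's share), so j prefers to contribute only if that share exceeds 1/3.2 = 0.3125; otherwise keeping the unit dominates.
Only C (8/25) clears that bar, contributing 36; the remaining 3 contribute 0. Total contributed: 36.
B keeps 36 and receives 3.2 × 36 × 6/25 = 27.65 from the shared-resources pool, for a payoff of 63.65.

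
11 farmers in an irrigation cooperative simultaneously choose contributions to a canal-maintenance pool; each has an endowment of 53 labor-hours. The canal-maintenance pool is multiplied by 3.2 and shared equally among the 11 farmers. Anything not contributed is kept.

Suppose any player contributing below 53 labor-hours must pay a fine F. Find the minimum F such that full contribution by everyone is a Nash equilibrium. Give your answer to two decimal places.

37.58 labor-hours

Given the others contribute fully, the best deviation is to contribute 0 (any partial contribution still incurs the fine and gives up units whose private return 0.2909 is below 1).
Deviating from 53 to 0 saves 53 labor-hours but forfeits the deviator's share of the drop in the canal-maintenance pool: 3.2/11 × 53 = 15.42.
So the deviation gain is 53 − 15.42 = 37.58, and the fine must be at least 37.58 labor-hours to wipe it out.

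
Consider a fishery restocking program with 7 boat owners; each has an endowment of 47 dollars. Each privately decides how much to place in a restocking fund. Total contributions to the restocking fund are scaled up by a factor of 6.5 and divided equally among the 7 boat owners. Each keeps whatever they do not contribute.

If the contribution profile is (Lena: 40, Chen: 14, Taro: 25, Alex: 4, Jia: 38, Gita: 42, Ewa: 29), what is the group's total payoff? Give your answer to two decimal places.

1385.00 dollars

Total contributed: 40 + 14 + 25 + 4 + 38 + 42 + 29 = 192; total kept: 7 × 47 − 192 = 137.
The restocking fund pays out 6.5 × 192 = 1248.00 in aggregate.
Group total = 137 + 1248.00 = 1385.00.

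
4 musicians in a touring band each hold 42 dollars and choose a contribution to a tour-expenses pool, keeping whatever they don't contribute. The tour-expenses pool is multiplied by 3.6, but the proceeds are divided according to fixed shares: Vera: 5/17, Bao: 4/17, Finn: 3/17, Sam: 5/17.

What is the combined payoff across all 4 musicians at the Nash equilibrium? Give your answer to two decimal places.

386.40 dollars

A player with share s gets back 3.6·s per unit contributed, so full contribution is dominant for anyone with s > 1/3.6 = 0.2778 and zero contribution is dominant for anyone below.
Vera and Sam clear that bar, contributing 42 each; the remaining 2 contribute 0. Total contributed: 84.
The tour-expenses pool pays out 3.6 × 84 = 302.40 in total (split across the unequal shares, but the aggregate is all that matters for the group sum).
The 2 free-riders keep 42 each, adding 84. Group total = 84 + 302.40 = 386.40.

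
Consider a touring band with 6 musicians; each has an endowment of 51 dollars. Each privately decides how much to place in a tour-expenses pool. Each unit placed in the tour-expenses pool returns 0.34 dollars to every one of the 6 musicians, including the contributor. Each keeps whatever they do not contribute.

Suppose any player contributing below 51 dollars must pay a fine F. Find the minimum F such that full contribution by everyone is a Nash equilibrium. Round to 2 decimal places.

33.66 dollars

Given the others contribute fully, the best deviation is to contribute 0 (any partial contribution still incurs the fine and gives up units whose private return 0.34 is below 1).
Deviating from 51 to 0 saves 51 dollars but forfeits the deviator's share of the drop in the tour-expenses pool: 0.34 × 51 = 17.34.
So the deviation gain is 51 − 17.34 = 33.66, and the fine must be at least 33.66 dollars to wipe it out.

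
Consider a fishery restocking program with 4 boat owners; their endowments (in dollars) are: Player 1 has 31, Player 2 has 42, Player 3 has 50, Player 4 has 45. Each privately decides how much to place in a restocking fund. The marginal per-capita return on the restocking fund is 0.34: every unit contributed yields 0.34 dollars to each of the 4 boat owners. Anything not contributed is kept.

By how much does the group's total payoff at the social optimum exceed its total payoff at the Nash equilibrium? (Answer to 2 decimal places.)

The private return per contributed unit is 0.34 < 1 for everyone, so the Nash equilibrium is zero contribution and the group total is Σ E_j = 31 + 42 + 50 + 45 = 168.
Each contributed unit returns 1.360 to the group, so the social optimum is full contribution by everyone: group total = 1.360 × 168 = 228.48.
Efficiency loss = (1.360 − 1) × 168 = 60.48.

60.48 dollars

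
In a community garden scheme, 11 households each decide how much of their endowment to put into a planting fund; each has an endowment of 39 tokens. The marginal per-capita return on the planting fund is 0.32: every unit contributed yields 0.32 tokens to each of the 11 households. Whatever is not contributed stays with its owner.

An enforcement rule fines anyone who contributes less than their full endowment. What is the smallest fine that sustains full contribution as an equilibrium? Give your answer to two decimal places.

Given the others contribute fully, the best deviation is to contribute 0 (any partial contribution still incurs the fine and gives up units whose private return 0.32 is below 1).
Deviating from 39 to 0 saves 39 tokens but forfeits the deviator's share of the drop in the planting fund: 0.32 × 39 = 12.48.
So the deviation gain is 39 − 12.48 = 26.52, and the fine must be at least 26.52 tokens to wipe it out.

26.52 tokens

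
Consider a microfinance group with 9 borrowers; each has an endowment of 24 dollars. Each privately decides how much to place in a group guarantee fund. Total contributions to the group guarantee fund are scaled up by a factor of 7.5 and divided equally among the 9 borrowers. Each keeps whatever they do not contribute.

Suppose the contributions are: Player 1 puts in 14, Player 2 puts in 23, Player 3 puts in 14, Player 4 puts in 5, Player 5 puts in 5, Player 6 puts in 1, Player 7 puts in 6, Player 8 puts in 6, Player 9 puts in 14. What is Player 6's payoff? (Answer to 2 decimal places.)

96.33 dollars

Total contributed: 14 + 23 + 14 + 5 + 5 + 1 + 6 + 6 + 14 = 88.
Each receives 7.5 × 88 / 9 = 73.33 from the group guarantee fund.
Player 6 keeps 24 − 1 = 23, so Player 6's payoff is 23 + 73.33 = 96.33.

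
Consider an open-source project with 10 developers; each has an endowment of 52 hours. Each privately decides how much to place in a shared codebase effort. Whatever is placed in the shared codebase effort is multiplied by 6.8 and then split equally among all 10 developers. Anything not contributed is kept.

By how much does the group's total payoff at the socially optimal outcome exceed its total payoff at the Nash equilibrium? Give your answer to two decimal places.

Each contributed unit returns 6.8/10 = 0.6800 to its contributor — below 1 — so contributing 0 is dominant for every player. At the Nash equilibrium everyone keeps their 52, and the group total is 10 × 52 = 520.
Each contributed unit returns 6.800 to the group as a whole (0.6800 to each of 10 players), which exceeds 1, so the social optimum is full contribution: group total = 6.800 × 520 = 3536.00.
Efficiency loss = 3536.00 − 520 = 3016.00.

3016.00 hours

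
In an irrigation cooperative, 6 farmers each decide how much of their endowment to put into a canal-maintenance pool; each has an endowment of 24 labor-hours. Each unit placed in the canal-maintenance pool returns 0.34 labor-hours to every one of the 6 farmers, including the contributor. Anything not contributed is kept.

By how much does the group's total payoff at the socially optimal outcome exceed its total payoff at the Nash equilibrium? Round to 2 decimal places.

149.76 labor-hours

The private return per contributed unit is 0.34 < 1, so contributing 0 is dominant for every player. At the Nash equilibrium everyone keeps their 24, and the group total is 6 × 24 = 144.
Each contributed unit returns 2.040 to the group as a whole (0.34 to each of 6 players), which exceeds 1, so the social optimum is full contribution: group total = 2.040 × 144 = 293.76.
Efficiency loss = 293.76 − 144 = 149.76.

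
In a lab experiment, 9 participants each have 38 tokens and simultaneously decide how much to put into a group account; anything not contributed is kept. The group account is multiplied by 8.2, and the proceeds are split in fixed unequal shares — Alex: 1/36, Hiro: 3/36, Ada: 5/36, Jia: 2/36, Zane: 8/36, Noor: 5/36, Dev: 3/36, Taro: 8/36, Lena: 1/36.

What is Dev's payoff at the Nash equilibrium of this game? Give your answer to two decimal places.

Player j's private return per contributed unit is 8.2 × (j's share). Contributing is weakly dominant for j when that share is at least 1/8.2 = 0.1220, and contributing 0 is dominant otherwise.
Ada, Zane, Noor and Taro clear that bar, contributing 38 each; the remaining 5 contribute 0. Total contributed: 152.
Dev keeps 38 and receives 8.2 × 152 × 3/36 = 103.87 from the group account, for a payoff of 141.87.

141.87 tokens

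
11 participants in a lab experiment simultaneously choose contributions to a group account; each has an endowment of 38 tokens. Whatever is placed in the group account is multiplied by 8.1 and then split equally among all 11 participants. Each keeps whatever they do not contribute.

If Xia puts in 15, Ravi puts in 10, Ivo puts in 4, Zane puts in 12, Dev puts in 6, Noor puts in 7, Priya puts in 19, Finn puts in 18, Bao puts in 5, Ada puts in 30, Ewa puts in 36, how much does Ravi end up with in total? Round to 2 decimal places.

Total contributed: 15 + 10 + 4 + 12 + 6 + 7 + 19 + 18 + 5 + 30 + 36 = 162.
Each receives 8.1 × 162 / 11 = 119.29 from the group account.
Ravi keeps 38 − 10 = 28, so Ravi's payoff is 28 + 119.29 = 147.29.

147.29 tokens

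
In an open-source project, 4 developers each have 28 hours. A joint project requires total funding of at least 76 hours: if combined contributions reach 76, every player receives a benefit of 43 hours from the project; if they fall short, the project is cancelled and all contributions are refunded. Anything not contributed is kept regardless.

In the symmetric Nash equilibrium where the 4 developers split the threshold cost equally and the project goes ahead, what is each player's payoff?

52 hours

Equal share of the threshold: 76/4 = 19.
At this profile no one gains by cutting their contribution: any cut drops the total below 76, the project is cancelled, contributions are refunded, and the deviator ends with 28, which is less than 28 − 19 + 43 = 52. Contributing more than 19 just wastes the excess. So contributing exactly 19 is a best response.
Each player's payoff: 28 − 19 + 43 = 52.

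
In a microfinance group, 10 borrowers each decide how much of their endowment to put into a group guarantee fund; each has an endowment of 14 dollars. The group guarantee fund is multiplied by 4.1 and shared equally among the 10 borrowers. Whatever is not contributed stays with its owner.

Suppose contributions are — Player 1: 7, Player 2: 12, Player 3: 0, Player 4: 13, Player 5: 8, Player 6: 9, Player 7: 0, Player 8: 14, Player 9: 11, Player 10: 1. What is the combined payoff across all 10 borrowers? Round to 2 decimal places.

372.50 dollars

Total contributed: 7 + 12 + 0 + 13 + 8 + 9 + 0 + 14 + 11 + 1 = 75; total kept: 10 × 14 − 75 = 65.
The group guarantee fund pays out 4.1 × 75 = 307.50 in aggregate.
Group total = 65 + 307.50 = 372.50.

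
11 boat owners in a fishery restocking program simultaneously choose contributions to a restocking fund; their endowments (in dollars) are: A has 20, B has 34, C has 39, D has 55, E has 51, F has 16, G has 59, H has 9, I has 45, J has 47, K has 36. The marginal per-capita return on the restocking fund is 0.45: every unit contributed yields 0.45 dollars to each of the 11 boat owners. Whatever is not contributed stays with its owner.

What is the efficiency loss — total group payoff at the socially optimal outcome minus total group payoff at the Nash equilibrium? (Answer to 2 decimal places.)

The private return per contributed unit is 0.45 < 1 for everyone, so the Nash equilibrium is zero contribution and the group total is Σ E_j = 20 + 34 + 39 + 55 + 51 + 16 + 59 + 9 + 45 + 47 + 36 = 411.
Each contributed unit returns 4.950 to the group, so the social optimum is full contribution by everyone: group total = 4.950 × 411 = 2034.45.
Efficiency loss = (4.950 − 1) × 411 = 1623.45.

1623.45 dollars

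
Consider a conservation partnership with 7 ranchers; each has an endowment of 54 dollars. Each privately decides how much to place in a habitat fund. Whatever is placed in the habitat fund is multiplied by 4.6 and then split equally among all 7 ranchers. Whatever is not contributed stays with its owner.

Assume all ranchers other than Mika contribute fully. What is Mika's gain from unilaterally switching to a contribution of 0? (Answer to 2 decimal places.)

18.51 dollars

Switching from a contribution of 54 to 0 lets Mika keep an extra 54 dollars, but lowers the habitat fund by 54, which costs Mika their own share of that drop: 4.6/7 × 54 = 35.49.
Net gain = 54 − 35.49 = 18.51. The private return per contributed unit (0.6571) is below 1, so free-riding is indeed the best response regardless of what the others do.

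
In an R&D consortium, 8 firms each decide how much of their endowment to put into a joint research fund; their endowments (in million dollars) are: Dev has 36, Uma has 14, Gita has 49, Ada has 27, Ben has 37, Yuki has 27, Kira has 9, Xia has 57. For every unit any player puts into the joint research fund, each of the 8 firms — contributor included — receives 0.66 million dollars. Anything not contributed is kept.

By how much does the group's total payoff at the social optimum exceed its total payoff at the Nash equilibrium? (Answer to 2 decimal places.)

1095.68 million dollars

The private return per contributed unit is 0.66 < 1 for everyone, so the Nash equilibrium is zero contribution and the group total is Σ E_j = 36 + 14 + 49 + 27 + 37 + 27 + 9 + 57 = 256.
Each contributed unit returns 5.280 to the group, so the social optimum is full contribution by everyone: group total = 5.280 × 256 = 1351.68.
Efficiency loss = (5.280 − 1) × 256 = 1095.68.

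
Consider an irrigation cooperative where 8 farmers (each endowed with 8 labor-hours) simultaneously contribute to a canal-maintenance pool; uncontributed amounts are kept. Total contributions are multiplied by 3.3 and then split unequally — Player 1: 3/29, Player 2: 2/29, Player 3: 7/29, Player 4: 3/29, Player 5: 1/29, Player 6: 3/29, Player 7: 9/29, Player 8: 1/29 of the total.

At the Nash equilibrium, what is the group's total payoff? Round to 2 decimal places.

82.40 labor-hours

Each unit j contributes comes back to j as 3.3 × (j's share), so j prefers to contribute only if that share exceeds 1/3.3 = 0.3030; otherwise keeping the unit dominates.
The only share above 0.3030 is Player 7's 9/29, contributing 8; the remaining 7 contribute 0. Total contributed: 8.
The canal-maintenance pool pays out 3.3 × 8 = 26.40 in total (split across the unequal shares, but the aggregate is all that matters for the group sum).
The 7 free-riders keep 8 each, adding 56. Group total = 56 + 26.40 = 82.40.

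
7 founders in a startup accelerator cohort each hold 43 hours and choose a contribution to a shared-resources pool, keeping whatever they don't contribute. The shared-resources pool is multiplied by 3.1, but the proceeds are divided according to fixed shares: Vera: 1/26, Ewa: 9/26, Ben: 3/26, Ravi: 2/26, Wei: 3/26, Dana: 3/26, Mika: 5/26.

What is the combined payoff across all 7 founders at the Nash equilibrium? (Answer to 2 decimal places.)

391.30 hours

Player j's private return per contributed unit is 3.1 × (j's share). Contributing is weakly dominant for j when that share is at least 1/3.1 = 0.3226, and contributing 0 is dominant otherwise.
Ewa alone (share 9/26) is above the threshold, contributing 43; the remaining 6 contribute 0. Total contributed: 43.
The shared-resources pool pays out 3.1 × 43 = 133.30 in total (split across the unequal shares, but the aggregate is all that matters for the group sum).
The 6 free-riders keep 43 each, adding 258. Group total = 258 + 133.30 = 391.30.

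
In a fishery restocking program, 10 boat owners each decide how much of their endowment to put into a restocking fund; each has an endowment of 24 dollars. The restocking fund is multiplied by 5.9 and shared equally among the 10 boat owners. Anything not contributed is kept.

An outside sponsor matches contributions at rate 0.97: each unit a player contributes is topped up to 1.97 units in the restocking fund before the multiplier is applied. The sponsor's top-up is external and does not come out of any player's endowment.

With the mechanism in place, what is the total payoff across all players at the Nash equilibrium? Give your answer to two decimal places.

2789.52 dollars

With the mechanism, a contributed unit returns 5.9 × 1.97 / 10 = 1.1623 per unit of net cost to the contributor — now above 1 — so contributing fully is weakly dominant for every player.
So the Nash equilibrium is full contribution by all 10; the group earns 5.9 × 1.97 × 240 = 2789.52.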